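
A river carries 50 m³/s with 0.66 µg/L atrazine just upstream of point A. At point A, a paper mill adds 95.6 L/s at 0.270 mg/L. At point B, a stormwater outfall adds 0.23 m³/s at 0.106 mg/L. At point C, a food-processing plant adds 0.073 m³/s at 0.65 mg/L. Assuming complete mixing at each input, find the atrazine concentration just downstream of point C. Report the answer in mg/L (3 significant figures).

0.66 µg/L = 0.00066 mg/L.
95.6 L/s = 0.0956 m³/s.
After input A: C = (50·0.00066 + 0.0956·0.27) / 50.1 = 0.001174 mg/L.
After input B: C = (50.1·0.001174 + 0.23·0.106) / 50.33 = 0.001653 mg/L.
After input C: C = (50.33·0.001653 + 0.073·0.65) / 50.4 = 0.002592 mg/L.

0.00259 mg/L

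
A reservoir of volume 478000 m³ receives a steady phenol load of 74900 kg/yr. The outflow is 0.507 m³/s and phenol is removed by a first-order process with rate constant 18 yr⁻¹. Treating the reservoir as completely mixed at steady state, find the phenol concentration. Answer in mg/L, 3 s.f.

Outflow Q = 0.507 m³/s × 3.156e+07 s/yr = 1.6e+07 m³/yr.
Steady-state CSTR mass balance: W = Q·C + k·V·C, so C = W/(Q + kV).
Q + kV = 1.6e+07 + 18·478000 = 2.46e+07 m³/yr.
C = 74900/2.46e+07 = 0.003044 kg/m³ = 3.044 mg/L.

3.04 mg/L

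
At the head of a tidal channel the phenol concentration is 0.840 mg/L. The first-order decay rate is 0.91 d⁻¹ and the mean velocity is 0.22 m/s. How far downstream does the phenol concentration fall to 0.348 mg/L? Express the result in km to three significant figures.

18.4 km

From C = C₀·e^(−kt), t = ln(C₀/C)/k = ln(0.840/0.348)/0.91 = 0.8812/0.91 = 0.9684 d.
Distance = v·t = 0.22 m/s × 8.367e+04 s = 1.841e+04 m = 18.41 km.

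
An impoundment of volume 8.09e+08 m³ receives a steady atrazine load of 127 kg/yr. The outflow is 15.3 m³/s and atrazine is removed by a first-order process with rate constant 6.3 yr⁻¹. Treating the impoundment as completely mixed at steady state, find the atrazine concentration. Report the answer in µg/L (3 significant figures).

0.0228 µg/L

Outflow Q = 15.3 m³/s × 3.156e+07 s/yr = 4.828e+08 m³/yr.
Steady-state CSTR mass balance: W = Q·C + k·V·C, so C = W/(Q + kV).
Q + kV = 4.828e+08 + 6.3·8.09e+08 = 5.58e+09 m³/yr.
C = 127/5.58e+09 = 2.276e-08 kg/m³ = 2.276e-05 mg/L = 0.02276 µg/L.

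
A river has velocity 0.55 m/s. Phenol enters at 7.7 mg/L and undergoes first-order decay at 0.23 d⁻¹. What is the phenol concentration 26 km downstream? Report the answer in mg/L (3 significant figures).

6.79 mg/L

Travel time t = 26 km / 0.55 m/s = 2.6e+04/0.55 = 4.727e+04 s = 0.5471 d.
First-order decay: C = 7.7·exp(−0.23·0.5471) = 7.7·0.8818 = 6.79 mg/L.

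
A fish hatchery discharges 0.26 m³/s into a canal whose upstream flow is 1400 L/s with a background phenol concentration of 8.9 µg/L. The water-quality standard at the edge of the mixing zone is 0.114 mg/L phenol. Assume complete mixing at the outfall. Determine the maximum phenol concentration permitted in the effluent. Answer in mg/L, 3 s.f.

1400 L/s = 1.4 m³/s.
8.9 µg/L = 0.0089 mg/L.
Mass balance: 0.114·1.66 = 0.26·Cₑ + 1.4·0.0089.
Cₑ = (0.1892 − 0.01246) / 0.26 = 0.6799 mg/L.

0.680 mg/L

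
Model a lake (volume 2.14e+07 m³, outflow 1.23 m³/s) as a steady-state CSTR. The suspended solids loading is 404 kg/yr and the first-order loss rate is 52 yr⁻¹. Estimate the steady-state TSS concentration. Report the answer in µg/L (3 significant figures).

Outflow Q = 1.23 m³/s × 3.156e+07 s/yr = 3.882e+07 m³/yr.
Steady-state CSTR mass balance: W = Q·C + k·V·C, so C = W/(Q + kV).
Q + kV = 3.882e+07 + 52·2.14e+07 = 1.152e+09 m³/yr.
C = 404/1.152e+09 = 3.508e-07 kg/m³ = 0.0003508 mg/L = 0.3508 µg/L.

0.351 µg/L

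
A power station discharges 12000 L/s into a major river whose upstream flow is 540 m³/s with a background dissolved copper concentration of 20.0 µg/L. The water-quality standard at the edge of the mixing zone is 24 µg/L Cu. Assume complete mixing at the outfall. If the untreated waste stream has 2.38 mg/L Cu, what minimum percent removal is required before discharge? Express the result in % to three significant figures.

12000 L/s = 12 m³/s.
20.0 µg/L = 0.02 mg/L.
24 µg/L = 0.024 mg/L.
Mass balance: 0.024·552 = 12·Cₑ + 540·0.02.
Cₑ = (13.25 − 10.8) / 12 = 0.204 mg/L.
Required removal = 1 − 0.204/2.38 = 91.43 %.

91.4 %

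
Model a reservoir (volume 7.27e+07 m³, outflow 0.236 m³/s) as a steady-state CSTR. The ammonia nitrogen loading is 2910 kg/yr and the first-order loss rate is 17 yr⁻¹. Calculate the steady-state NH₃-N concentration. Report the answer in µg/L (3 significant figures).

2.34 µg/L

Outflow Q = 0.236 m³/s × 3.156e+07 s/yr = 7.448e+06 m³/yr.
Steady-state CSTR mass balance: W = Q·C + k·V·C, so C = W/(Q + kV).
Q + kV = 7.448e+06 + 17·7.27e+07 = 1.243e+09 m³/yr.
C = 2910/1.243e+09 = 2.34e-06 kg/m³ = 0.00234 mg/L = 2.34 µg/L.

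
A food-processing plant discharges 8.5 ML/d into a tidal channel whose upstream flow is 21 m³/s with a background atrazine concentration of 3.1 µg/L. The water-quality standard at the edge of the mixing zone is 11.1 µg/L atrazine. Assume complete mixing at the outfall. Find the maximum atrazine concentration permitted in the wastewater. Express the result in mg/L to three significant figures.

8.5 ML/d = 0.09838 m³/s.
3.1 µg/L = 0.0031 mg/L.
11.1 µg/L = 0.0111 mg/L.
Mass balance: 0.0111·21.1 = 0.09838·Cₑ + 21·0.0031.
Cₑ = (0.2342 − 0.0651) / 0.09838 = 1.719 mg/L.

1.72 mg/L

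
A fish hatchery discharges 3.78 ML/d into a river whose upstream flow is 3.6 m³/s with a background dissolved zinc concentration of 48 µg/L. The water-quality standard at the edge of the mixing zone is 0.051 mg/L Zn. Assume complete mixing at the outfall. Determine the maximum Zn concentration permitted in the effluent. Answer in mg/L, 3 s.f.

0.298 mg/L

3.78 ML/d = 0.04375 m³/s.
48 µg/L = 0.048 mg/L.
Mass balance: 0.051·3.644 = 0.04375·Cₑ + 3.6·0.048.
Cₑ = (0.1858 − 0.1728) / 0.04375 = 0.2979 mg/L.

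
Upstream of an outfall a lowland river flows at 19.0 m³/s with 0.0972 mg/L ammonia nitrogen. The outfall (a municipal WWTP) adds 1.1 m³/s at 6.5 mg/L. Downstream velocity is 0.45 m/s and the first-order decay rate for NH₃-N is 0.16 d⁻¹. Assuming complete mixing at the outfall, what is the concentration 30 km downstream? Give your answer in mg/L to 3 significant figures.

After complete mixing, C₀ = (1.1·6.5 + 19·0.0972) / 20.1 = 0.4476 mg/L.
Travel time t = 3e+04 m / 0.45 m/s = 6.667e+04 s = 0.7716 d.
C = 0.4476·exp(−0.16·0.7716) = 0.4476·0.8839 = 0.3956 mg/L.

0.396 mg/L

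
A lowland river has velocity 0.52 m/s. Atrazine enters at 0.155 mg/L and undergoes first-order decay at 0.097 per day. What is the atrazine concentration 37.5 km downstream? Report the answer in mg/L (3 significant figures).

Travel time t = 37.5 km / 0.52 m/s = 3.75e+04/0.52 = 7.212e+04 s = 0.8347 d.
First-order decay: C = 0.155·exp(−0.097·0.8347) = 0.155·0.9222 = 0.1429 mg/L.

0.143 mg/L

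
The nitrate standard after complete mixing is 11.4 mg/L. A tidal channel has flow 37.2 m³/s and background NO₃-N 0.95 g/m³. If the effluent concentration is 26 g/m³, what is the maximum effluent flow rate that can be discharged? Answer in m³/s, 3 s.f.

26.6 m³/s

Mass balance at complete mixing: C_std·(Q_w + Q_r) = Q_w·C_e + Q_r·C_b.
Rearranging, Q_w = Q_r·(C_std − C_b)/(C_e − C_std) = 37.2·(11.4 − 0.95) / (26 − 11.4) = 26.63 m³/s.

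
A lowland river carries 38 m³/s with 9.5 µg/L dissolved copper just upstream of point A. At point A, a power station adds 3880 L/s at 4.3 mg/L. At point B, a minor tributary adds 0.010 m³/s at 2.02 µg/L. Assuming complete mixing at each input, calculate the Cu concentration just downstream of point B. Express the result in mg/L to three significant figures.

0.407 mg/L

9.5 µg/L = 0.0095 mg/L.
3880 L/s = 3.88 m³/s.
After input A: C = (38·0.0095 + 3.88·4.3) / 41.88 = 0.407 mg/L.
2.02 µg/L = 0.00202 mg/L.
After input B: C = (41.88·0.407 + 0.01·0.00202) / 41.89 = 0.4069 mg/L.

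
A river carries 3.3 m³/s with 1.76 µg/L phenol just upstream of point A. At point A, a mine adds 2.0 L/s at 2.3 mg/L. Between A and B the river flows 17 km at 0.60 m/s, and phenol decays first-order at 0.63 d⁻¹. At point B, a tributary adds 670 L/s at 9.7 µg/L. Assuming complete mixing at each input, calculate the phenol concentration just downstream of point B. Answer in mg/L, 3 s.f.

0.00377 mg/L

1.76 µg/L = 0.00176 mg/L.
2.0 L/s = 0.002 m³/s.
After input A: C = (3.3·0.00176 + 0.002·2.3) / 3.302 = 0.003152 mg/L.
Over the 17 km reach to input B (t = 2.833e+04 s = 0.3279 d), decay gives C = 0.003152·exp(−0.63·0.3279) = 0.002564 mg/L.
670 L/s = 0.67 m³/s.
9.7 µg/L = 0.0097 mg/L.
After input B: C = (3.302·0.002564 + 0.67·0.0097) / 3.972 = 0.003767 mg/L.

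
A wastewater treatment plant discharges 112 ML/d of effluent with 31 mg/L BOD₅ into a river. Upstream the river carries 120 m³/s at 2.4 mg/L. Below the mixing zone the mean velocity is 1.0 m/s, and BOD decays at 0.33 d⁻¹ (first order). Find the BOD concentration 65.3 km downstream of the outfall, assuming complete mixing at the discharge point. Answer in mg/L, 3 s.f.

2.11 mg/L

112 ML/d = 1.296 m³/s.
After complete mixing, C₀ = (1.296·31 + 120·2.4) / 121.3 = 2.706 mg/L.
Travel time t = 6.53e+04 m / 1.0 m/s = 6.53e+04 s = 0.7558 d.
C = 2.706·exp(−0.33·0.7558) = 2.706·0.7793 = 2.108 mg/L.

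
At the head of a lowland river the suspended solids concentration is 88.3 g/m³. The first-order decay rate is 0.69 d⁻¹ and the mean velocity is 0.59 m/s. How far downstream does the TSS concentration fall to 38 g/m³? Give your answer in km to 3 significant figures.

62.3 km

From C = C₀·e^(−kt), t = ln(C₀/C)/k = ln(88.3/38)/0.69 = 0.8432/0.69 = 1.222 d.
Distance = v·t = 0.59 m/s × 1.056e+05 s = 6.229e+04 m = 62.29 km.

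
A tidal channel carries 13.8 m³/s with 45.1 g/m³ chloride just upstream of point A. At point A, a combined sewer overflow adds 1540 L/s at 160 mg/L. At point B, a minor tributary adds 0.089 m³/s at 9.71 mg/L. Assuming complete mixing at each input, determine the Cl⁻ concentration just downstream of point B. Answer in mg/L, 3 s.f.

56.4 mg/L

1540 L/s = 1.54 m³/s.
After input A: C = (13.8·45.1 + 1.54·160) / 15.34 = 56.63 mg/L.
After input B: C = (15.34·56.63 + 0.089·9.71) / 15.43 = 56.36 mg/L.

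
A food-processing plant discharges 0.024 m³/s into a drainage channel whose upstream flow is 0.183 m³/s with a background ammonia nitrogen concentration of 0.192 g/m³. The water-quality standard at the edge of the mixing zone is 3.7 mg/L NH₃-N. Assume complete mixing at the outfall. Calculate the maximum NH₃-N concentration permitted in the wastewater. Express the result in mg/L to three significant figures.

Mass balance: 3.7·0.207 = 0.024·Cₑ + 0.183·0.192.
Cₑ = (0.7659 − 0.03514) / 0.024 = 30.45 mg/L.

30.4 mg/L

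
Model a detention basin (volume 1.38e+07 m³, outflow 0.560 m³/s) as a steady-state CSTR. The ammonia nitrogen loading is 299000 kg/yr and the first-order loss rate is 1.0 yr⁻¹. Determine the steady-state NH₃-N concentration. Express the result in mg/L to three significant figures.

Outflow Q = 0.560 m³/s × 3.156e+07 s/yr = 1.767e+07 m³/yr.
Steady-state CSTR mass balance: W = Q·C + k·V·C, so C = W/(Q + kV).
Q + kV = 1.767e+07 + 1.0·1.38e+07 = 3.147e+07 m³/yr.
C = 299000/3.147e+07 = 0.0095 kg/m³ = 9.5 mg/L.

9.50 mg/L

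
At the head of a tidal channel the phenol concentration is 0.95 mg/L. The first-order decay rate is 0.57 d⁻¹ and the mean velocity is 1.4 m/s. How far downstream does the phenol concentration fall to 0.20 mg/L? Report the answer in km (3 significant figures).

From C = C₀·e^(−kt), t = ln(C₀/C)/k = ln(0.95/0.20)/0.57 = 1.558/0.57 = 2.734 d.
Distance = v·t = 1.4 m/s × 2.362e+05 s = 3.307e+05 m = 330.7 km.

331 km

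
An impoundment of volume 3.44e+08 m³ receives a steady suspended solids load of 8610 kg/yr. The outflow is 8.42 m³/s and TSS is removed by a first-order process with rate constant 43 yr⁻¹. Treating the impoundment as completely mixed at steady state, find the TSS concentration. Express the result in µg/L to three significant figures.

Outflow Q = 8.42 m³/s × 3.156e+07 s/yr = 2.657e+08 m³/yr.
Steady-state CSTR mass balance: W = Q·C + k·V·C, so C = W/(Q + kV).
Q + kV = 2.657e+08 + 43·3.44e+08 = 1.506e+10 m³/yr.
C = 8610/1.506e+10 = 5.718e-07 kg/m³ = 0.0005718 mg/L = 0.5718 µg/L.

0.572 µg/L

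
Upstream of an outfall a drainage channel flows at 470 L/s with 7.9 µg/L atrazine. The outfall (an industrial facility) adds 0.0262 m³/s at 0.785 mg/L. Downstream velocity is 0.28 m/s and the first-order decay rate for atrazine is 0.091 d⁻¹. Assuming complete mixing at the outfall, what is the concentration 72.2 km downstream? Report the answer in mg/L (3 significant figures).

470 L/s = 0.47 m³/s.
7.9 µg/L = 0.0079 mg/L.
After complete mixing, C₀ = (0.0262·0.785 + 0.47·0.0079) / 0.4962 = 0.04893 mg/L.
Travel time t = 7.22e+04 m / 0.28 m/s = 2.579e+05 s = 2.984 d.
C = 0.04893·exp(−0.091·2.984) = 0.04893·0.7622 = 0.03729 mg/L.

0.0373 mg/L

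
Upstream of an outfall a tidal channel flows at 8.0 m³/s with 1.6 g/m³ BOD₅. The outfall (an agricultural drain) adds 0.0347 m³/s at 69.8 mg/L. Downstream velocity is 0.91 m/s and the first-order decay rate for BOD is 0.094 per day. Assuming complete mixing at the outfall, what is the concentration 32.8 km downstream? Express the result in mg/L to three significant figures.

1.82 mg/L

After complete mixing, C₀ = (0.0347·69.8 + 8·1.6) / 8.035 = 1.895 mg/L.
Travel time t = 3.28e+04 m / 0.91 m/s = 3.604e+04 s = 0.4172 d.
C = 1.895·exp(−0.094·0.4172) = 1.895·0.9615 = 1.822 mg/L.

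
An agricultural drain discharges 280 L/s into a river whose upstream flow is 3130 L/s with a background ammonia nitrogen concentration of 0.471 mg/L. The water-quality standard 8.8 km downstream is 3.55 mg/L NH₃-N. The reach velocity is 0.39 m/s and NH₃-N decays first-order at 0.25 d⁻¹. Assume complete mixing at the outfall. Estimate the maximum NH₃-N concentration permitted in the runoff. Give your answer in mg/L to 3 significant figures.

280 L/s = 0.28 m³/s.
3130 L/s = 3.13 m³/s.
Travel time to the compliance point: t = 8800/0.39 = 2.256e+04 s = 0.2612 d; decay factor exp(−0.25·0.2612) = 0.9368.
So the concentration just after mixing may be at most 3.55/0.9368 = 3.79 mg/L.
Mass balance: 3.79·3.41 = 0.28·Cₑ + 3.13·0.471.
Cₑ = (12.92 − 1.474) / 0.28 = 40.89 mg/L.

40.9 mg/L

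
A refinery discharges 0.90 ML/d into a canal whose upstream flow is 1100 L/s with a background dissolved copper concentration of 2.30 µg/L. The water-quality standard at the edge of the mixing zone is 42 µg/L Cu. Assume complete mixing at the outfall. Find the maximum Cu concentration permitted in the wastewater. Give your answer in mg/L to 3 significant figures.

0.90 ML/d = 0.01042 m³/s.
1100 L/s = 1.1 m³/s.
2.30 µg/L = 0.0023 mg/L.
42 µg/L = 0.042 mg/L.
Mass balance: 0.042·1.11 = 0.01042·Cₑ + 1.1·0.0023.
Cₑ = (0.04664 − 0.00253) / 0.01042 = 4.234 mg/L.

4.23 mg/L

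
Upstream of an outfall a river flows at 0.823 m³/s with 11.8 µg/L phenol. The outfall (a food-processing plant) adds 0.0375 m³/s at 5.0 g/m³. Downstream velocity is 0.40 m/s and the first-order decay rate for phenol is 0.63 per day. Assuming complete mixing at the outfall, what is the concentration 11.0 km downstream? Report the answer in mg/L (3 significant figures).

11.8 µg/L = 0.0118 mg/L.
After complete mixing, C₀ = (0.0375·5 + 0.823·0.0118) / 0.8605 = 0.2292 mg/L.
Travel time t = 1.1e+04 m / 0.40 m/s = 2.75e+04 s = 0.3183 d.
C = 0.2292·exp(−0.63·0.3183) = 0.2292·0.8183 = 0.1875 mg/L.

0.188 mg/L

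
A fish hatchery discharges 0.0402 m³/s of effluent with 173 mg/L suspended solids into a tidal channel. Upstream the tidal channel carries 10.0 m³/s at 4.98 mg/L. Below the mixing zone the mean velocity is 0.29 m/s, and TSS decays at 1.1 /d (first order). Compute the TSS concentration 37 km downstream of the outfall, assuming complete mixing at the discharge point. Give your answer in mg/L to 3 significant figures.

After complete mixing, C₀ = (0.0402·173 + 10·4.98) / 10.04 = 5.653 mg/L.
Travel time t = 3.7e+04 m / 0.29 m/s = 1.276e+05 s = 1.477 d.
C = 5.653·exp(−1.1·1.477) = 5.653·0.197 = 1.114 mg/L.

1.11 mg/L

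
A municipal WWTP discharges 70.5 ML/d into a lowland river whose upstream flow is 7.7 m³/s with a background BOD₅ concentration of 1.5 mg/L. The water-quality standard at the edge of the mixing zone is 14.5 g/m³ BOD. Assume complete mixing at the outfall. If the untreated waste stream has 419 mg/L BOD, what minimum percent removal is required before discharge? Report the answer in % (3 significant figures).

67.3 %

70.5 ML/d = 0.816 m³/s.
Mass balance: 14.5·8.516 = 0.816·Cₑ + 7.7·1.5.
Cₑ = (123.5 − 11.55) / 0.816 = 137.2 mg/L.
Required removal = 1 − 137.2/419 = 67.26 %.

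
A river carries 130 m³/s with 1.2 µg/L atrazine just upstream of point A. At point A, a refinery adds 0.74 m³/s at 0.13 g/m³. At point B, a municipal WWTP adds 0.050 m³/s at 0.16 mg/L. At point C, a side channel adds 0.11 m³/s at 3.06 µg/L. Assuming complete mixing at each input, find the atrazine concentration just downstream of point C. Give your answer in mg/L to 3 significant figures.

0.00199 mg/L

1.2 µg/L = 0.0012 mg/L.
After input A: C = (130·0.0012 + 0.74·0.13) / 130.7 = 0.001929 mg/L.
After input B: C = (130.7·0.001929 + 0.05·0.16) / 130.8 = 0.001989 mg/L.
3.06 µg/L = 0.00306 mg/L.
After input C: C = (130.8·0.001989 + 0.11·0.00306) / 130.9 = 0.00199 mg/L.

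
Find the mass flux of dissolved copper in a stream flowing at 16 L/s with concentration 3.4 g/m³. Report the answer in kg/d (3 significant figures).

16 L/s = 0.016 m³/s.
Mass flux = Q·C = 0.016 m³/s × 3.4 g/m³ = 0.0544 g/s.
= 0.0544 g/s × 86.4 = 4.7 kg/d.

4.70 kg/d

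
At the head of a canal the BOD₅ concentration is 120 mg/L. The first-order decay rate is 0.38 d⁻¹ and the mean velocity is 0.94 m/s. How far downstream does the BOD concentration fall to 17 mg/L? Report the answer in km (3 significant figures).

From C = C₀·e^(−kt), t = ln(C₀/C)/k = ln(120/17)/0.38 = 1.954/0.38 = 5.143 d.
Distance = v·t = 0.94 m/s × 4.443e+05 s = 4.177e+05 m = 417.7 km.

418 km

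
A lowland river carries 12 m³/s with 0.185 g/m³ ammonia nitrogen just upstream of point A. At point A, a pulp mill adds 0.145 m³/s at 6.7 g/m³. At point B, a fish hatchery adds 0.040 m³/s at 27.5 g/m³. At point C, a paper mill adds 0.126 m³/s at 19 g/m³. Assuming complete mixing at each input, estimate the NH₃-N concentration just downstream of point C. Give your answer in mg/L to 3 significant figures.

0.543 mg/L

After input A: C = (12·0.185 + 0.145·6.7) / 12.14 = 0.2628 mg/L.
After input B: C = (12.14·0.2628 + 0.04·27.5) / 12.18 = 0.3522 mg/L.
After input C: C = (12.18·0.3522 + 0.126·19) / 12.31 = 0.5431 mg/L.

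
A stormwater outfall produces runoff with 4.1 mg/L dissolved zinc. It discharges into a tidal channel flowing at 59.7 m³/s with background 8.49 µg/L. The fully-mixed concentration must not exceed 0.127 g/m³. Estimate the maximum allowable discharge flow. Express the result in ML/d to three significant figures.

154 ML/d

8.49 µg/L = 0.00849 mg/L.
Mass balance at complete mixing: C_std·(Q_w + Q_r) = Q_w·C_e + Q_r·C_b.
Rearranging, Q_w = Q_r·(C_std − C_b)/(C_e − C_std) = 59.7·(0.127 − 0.00849) / (4.1 − 0.127) = 1.781 m³/s.
= 153.9 ML/d.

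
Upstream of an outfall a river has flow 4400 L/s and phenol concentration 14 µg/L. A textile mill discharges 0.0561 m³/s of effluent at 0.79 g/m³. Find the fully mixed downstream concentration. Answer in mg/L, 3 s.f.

4400 L/s = 4.4 m³/s.
14 µg/L = 0.014 mg/L.
Conservation of mass across the mixing zone: C = (0.0561·0.79 + 4.4·0.014) / (0.0561 + 4.4) = 0.1059/4.456 = 0.02377 mg/L.

0.0238 mg/L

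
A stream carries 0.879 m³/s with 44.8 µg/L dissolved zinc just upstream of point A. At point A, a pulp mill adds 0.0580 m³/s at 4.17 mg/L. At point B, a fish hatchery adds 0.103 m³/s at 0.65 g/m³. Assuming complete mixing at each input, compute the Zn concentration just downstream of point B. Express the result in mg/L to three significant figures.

0.335 mg/L

44.8 µg/L = 0.0448 mg/L.
After input A: C = (0.879·0.0448 + 0.058·4.17) / 0.937 = 0.3001 mg/L.
After input B: C = (0.937·0.3001 + 0.103·0.65) / 1.04 = 0.3348 mg/L.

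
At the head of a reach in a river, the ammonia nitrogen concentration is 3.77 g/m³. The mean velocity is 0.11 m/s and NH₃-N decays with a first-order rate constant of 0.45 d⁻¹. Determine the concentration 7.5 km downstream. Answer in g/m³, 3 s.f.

Travel time t = 7.5 km / 0.11 m/s = 7500/0.11 = 6.818e+04 s = 0.7891 d.
First-order decay: C = 3.77·exp(−0.45·0.7891) = 3.77·0.7011 = 2.643 g/m³.

2.64 g/m³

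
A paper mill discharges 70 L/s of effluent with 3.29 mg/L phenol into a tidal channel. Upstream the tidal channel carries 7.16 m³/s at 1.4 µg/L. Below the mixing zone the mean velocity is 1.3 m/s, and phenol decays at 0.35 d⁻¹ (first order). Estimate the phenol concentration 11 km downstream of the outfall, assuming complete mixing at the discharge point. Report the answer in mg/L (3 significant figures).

70 L/s = 0.07 m³/s.
1.4 µg/L = 0.0014 mg/L.
After complete mixing, C₀ = (0.07·3.29 + 7.16·0.0014) / 7.23 = 0.03324 mg/L.
Travel time t = 1.1e+04 m / 1.3 m/s = 8462 s = 0.09793 d.
C = 0.03324·exp(−0.35·0.09793) = 0.03324·0.9663 = 0.03212 mg/L.

0.0321 mg/L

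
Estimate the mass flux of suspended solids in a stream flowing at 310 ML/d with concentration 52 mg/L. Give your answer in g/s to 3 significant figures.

310 ML/d = 3.588 m³/s.
Mass flux = Q·C = 3.588 m³/s × 52 g/m³ = 186.6 g/s.

187 g/s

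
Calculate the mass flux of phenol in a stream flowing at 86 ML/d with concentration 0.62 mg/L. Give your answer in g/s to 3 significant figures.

86 ML/d = 0.9954 m³/s.
Mass flux = Q·C = 0.9954 m³/s × 0.62 g/m³ = 0.6171 g/s.

0.617 g/s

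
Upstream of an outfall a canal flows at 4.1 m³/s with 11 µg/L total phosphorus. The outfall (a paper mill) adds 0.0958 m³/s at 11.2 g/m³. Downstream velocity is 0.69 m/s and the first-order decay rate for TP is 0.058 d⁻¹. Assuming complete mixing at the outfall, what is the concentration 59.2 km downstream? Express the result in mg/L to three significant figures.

0.252 mg/L

11 µg/L = 0.011 mg/L.
After complete mixing, C₀ = (0.0958·11.2 + 4.1·0.011) / 4.196 = 0.2665 mg/L.
Travel time t = 5.92e+04 m / 0.69 m/s = 8.58e+04 s = 0.993 d.
C = 0.2665·exp(−0.058·0.993) = 0.2665·0.944 = 0.2516 mg/L.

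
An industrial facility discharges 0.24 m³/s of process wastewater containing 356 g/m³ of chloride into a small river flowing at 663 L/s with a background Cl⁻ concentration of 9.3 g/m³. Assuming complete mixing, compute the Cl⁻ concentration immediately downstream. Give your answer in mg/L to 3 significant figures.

101 mg/L

663 L/s = 0.663 m³/s.
By mass balance at complete mixing, C = (0.24·356 + 0.663·9.3) / (0.24 + 0.663) = 91.61/0.903 = 101.4 mg/L.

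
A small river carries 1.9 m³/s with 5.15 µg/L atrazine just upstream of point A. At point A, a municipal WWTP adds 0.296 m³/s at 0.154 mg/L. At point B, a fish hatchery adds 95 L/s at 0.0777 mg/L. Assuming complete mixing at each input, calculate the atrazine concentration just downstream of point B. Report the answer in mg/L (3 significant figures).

5.15 µg/L = 0.00515 mg/L.
After input A: C = (1.9·0.00515 + 0.296·0.154) / 2.196 = 0.02521 mg/L.
95 L/s = 0.095 m³/s.
After input B: C = (2.196·0.02521 + 0.095·0.0777) / 2.291 = 0.02739 mg/L.

0.0274 mg/L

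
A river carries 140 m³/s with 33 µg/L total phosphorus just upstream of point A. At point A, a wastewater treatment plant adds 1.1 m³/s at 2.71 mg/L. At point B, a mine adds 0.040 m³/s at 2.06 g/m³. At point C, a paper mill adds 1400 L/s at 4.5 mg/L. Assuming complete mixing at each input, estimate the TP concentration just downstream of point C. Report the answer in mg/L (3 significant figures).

33 µg/L = 0.033 mg/L.
After input A: C = (140·0.033 + 1.1·2.71) / 141.1 = 0.05387 mg/L.
After input B: C = (141.1·0.05387 + 0.04·2.06) / 141.1 = 0.05444 mg/L.
1400 L/s = 1.4 m³/s.
After input C: C = (141.1·0.05444 + 1.4·4.5) / 142.5 = 0.0981 mg/L.

0.0981 mg/L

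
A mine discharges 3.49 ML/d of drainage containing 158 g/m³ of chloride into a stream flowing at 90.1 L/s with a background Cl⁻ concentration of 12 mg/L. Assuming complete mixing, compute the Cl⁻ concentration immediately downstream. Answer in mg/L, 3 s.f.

3.49 ML/d = 0.04039 m³/s.
90.1 L/s = 0.0901 m³/s.
By mass balance at complete mixing, C = (0.04039·158 + 0.0901·12) / (0.04039 + 0.0901) = 7.463/0.1305 = 57.19 mg/L.

57.2 mg/L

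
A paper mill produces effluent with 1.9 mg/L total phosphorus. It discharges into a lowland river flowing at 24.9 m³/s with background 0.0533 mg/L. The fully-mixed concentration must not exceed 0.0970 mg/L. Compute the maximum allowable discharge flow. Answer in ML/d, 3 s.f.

52.1 ML/d

Mass balance at complete mixing: C_std·(Q_w + Q_r) = Q_w·C_e + Q_r·C_b.
Rearranging, Q_w = Q_r·(C_std − C_b)/(C_e − C_std) = 24.9·(0.097 − 0.0533) / (1.9 − 0.097) = 0.6035 m³/s.
= 52.14 ML/d.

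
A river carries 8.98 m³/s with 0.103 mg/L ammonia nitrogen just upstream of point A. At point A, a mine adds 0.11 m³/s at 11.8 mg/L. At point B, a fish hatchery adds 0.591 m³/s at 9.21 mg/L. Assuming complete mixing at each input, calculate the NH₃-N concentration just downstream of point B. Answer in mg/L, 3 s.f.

After input A: C = (8.98·0.103 + 0.11·11.8) / 9.09 = 0.2445 mg/L.
After input B: C = (9.09·0.2445 + 0.591·9.21) / 9.681 = 0.7919 mg/L.

0.792 mg/L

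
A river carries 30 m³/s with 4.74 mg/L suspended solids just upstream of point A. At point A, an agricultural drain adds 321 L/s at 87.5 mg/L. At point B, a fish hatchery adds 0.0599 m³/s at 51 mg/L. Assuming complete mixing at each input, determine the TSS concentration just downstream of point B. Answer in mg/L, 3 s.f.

321 L/s = 0.321 m³/s.
After input A: C = (30·4.74 + 0.321·87.5) / 30.32 = 5.616 mg/L.
After input B: C = (30.32·5.616 + 0.0599·51) / 30.38 = 5.706 mg/L.

5.71 mg/L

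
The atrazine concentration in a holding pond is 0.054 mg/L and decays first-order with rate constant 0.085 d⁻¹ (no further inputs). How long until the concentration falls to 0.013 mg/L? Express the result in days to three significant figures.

16.8 d

t = ln(C₀/C)/k = ln(0.054/0.013)/0.085 = 1.424/0.085 = 16.75 d.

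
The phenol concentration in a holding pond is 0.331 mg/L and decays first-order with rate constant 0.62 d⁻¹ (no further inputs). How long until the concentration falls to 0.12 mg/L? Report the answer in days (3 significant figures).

t = ln(C₀/C)/k = ln(0.331/0.12)/0.62 = 1.015/0.62 = 1.636 d.

1.64 d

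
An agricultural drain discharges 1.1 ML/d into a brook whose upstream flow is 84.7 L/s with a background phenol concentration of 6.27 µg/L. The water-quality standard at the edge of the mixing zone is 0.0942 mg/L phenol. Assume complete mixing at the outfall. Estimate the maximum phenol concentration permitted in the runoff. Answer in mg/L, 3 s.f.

0.679 mg/L

1.1 ML/d = 0.01273 m³/s.
84.7 L/s = 0.0847 m³/s.
6.27 µg/L = 0.00627 mg/L.
Mass balance: 0.0942·0.09743 = 0.01273·Cₑ + 0.0847·0.00627.
Cₑ = (0.009178 − 0.0005311) / 0.01273 = 0.6792 mg/L.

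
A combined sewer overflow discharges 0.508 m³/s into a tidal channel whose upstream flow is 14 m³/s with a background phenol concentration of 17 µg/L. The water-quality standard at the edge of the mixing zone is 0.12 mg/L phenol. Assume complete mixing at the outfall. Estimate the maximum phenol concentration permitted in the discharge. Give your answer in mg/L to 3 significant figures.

17 µg/L = 0.017 mg/L.
Mass balance: 0.12·14.51 = 0.508·Cₑ + 14·0.017.
Cₑ = (1.741 − 0.238) / 0.508 = 2.959 mg/L.

2.96 mg/L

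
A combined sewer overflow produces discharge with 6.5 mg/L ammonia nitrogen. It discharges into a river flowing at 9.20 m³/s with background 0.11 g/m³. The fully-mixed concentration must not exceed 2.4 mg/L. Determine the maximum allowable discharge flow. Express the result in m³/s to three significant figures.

Mass balance at complete mixing: C_std·(Q_w + Q_r) = Q_w·C_e + Q_r·C_b.
Rearranging, Q_w = Q_r·(C_std − C_b)/(C_e − C_std) = 9.20·(2.4 − 0.11) / (6.5 − 2.4) = 5.139 m³/s.

5.14 m³/s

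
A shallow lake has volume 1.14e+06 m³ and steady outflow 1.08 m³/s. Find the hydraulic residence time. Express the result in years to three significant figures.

0.0334 yr

Q = 1.08 m³/s × 3.156e+07 s/yr = 3.408e+07 m³/yr.
Hydraulic residence time τ = V/Q = 1.14e+06/3.408e+07 = 0.03345 yr.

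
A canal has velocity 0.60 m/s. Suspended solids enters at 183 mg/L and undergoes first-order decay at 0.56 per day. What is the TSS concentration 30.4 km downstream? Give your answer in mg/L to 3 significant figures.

132 mg/L

Travel time t = 30.4 km / 0.60 m/s = 3.04e+04/0.60 = 5.067e+04 s = 0.5864 d.
First-order decay: C = 183·exp(−0.56·0.5864) = 183·0.7201 = 131.8 mg/L.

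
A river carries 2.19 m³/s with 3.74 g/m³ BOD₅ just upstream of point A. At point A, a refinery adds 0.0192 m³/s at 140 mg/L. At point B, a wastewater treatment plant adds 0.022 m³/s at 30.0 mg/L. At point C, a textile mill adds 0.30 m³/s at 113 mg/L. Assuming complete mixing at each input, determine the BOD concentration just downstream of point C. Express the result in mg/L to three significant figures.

18.0 mg/L

After input A: C = (2.19·3.74 + 0.0192·140) / 2.209 = 4.924 mg/L.
After input B: C = (2.209·4.924 + 0.022·30) / 2.231 = 5.171 mg/L.
After input C: C = (2.231·5.171 + 0.3·113) / 2.531 = 17.95 mg/L.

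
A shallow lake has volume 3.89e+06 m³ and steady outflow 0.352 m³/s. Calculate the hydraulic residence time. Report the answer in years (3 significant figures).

0.350 yr

Q = 0.352 m³/s × 3.156e+07 s/yr = 1.111e+07 m³/yr.
Hydraulic residence time τ = V/Q = 3.89e+06/1.111e+07 = 0.3502 yr.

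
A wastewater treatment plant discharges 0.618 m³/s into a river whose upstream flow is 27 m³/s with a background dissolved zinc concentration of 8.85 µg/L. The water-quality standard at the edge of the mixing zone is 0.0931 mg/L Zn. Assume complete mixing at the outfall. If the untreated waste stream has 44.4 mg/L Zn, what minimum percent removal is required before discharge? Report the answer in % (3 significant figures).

8.85 µg/L = 0.00885 mg/L.
Mass balance: 0.0931·27.62 = 0.618·Cₑ + 27·0.00885.
Cₑ = (2.571 − 0.2389) / 0.618 = 3.774 mg/L.
Required removal = 1 − 3.774/44.4 = 91.5 %.

91.5 %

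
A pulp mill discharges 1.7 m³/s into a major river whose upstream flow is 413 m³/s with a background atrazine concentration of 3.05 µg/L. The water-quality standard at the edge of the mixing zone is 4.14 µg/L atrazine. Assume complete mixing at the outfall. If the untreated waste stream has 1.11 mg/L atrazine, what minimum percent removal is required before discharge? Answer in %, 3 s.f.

75.8 %

3.05 µg/L = 0.00305 mg/L.
4.14 µg/L = 0.00414 mg/L.
Mass balance: 0.00414·414.7 = 1.7·Cₑ + 413·0.00305.
Cₑ = (1.717 − 1.26) / 1.7 = 0.2689 mg/L.
Required removal = 1 − 0.2689/1.11 = 75.77 %.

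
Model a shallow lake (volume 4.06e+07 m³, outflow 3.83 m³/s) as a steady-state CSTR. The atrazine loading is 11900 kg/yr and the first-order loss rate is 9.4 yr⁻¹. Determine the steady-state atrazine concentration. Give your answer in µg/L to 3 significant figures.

23.7 µg/L

Outflow Q = 3.83 m³/s × 3.156e+07 s/yr = 1.209e+08 m³/yr.
Steady-state CSTR mass balance: W = Q·C + k·V·C, so C = W/(Q + kV).
Q + kV = 1.209e+08 + 9.4·4.06e+07 = 5.025e+08 m³/yr.
C = 11900/5.025e+08 = 2.368e-05 kg/m³ = 0.02368 mg/L = 23.68 µg/L.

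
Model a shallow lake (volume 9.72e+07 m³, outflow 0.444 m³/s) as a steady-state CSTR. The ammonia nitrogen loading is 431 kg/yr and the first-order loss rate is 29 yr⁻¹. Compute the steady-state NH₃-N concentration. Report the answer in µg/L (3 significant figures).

0.152 µg/L

Outflow Q = 0.444 m³/s × 3.156e+07 s/yr = 1.401e+07 m³/yr.
Steady-state CSTR mass balance: W = Q·C + k·V·C, so C = W/(Q + kV).
Q + kV = 1.401e+07 + 29·9.72e+07 = 2.833e+09 m³/yr.
C = 431/2.833e+09 = 1.521e-07 kg/m³ = 0.0001521 mg/L = 0.1521 µg/L.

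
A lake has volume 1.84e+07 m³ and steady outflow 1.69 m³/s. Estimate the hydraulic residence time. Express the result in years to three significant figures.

0.345 yr

Q = 1.69 m³/s × 3.156e+07 s/yr = 5.333e+07 m³/yr.
Hydraulic residence time τ = V/Q = 1.84e+07/5.333e+07 = 0.345 yr.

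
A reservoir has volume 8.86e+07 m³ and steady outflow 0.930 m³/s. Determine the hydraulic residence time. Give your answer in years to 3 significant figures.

Q = 0.930 m³/s × 3.156e+07 s/yr = 2.935e+07 m³/yr.
Hydraulic residence time τ = V/Q = 8.86e+07/2.935e+07 = 3.019 yr.

3.02 yr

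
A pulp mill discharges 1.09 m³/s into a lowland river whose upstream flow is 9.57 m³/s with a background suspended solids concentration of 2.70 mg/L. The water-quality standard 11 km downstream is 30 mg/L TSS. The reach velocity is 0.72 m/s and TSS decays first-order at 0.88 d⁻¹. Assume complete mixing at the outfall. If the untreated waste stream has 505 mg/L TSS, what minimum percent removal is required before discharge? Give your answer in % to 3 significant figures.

Travel time to the compliance point: t = 1.1e+04/0.72 = 1.528e+04 s = 0.1768 d; decay factor exp(−0.88·0.1768) = 0.8559.
So the concentration just after mixing may be at most 30/0.8559 = 35.05 mg/L.
Mass balance: 35.05·10.66 = 1.09·Cₑ + 9.57·2.7.
Cₑ = (373.6 − 25.84) / 1.09 = 319.1 mg/L.
Required removal = 1 − 319.1/505 = 36.81 %.

36.8 %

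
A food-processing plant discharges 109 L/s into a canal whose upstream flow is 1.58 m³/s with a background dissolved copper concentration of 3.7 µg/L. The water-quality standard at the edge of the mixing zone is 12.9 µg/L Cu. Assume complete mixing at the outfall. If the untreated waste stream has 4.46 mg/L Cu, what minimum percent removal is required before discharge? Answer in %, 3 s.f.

96.7 %

109 L/s = 0.109 m³/s.
3.7 µg/L = 0.0037 mg/L.
12.9 µg/L = 0.0129 mg/L.
Mass balance: 0.0129·1.689 = 0.109·Cₑ + 1.58·0.0037.
Cₑ = (0.02179 − 0.005846) / 0.109 = 0.1463 mg/L.
Required removal = 1 − 0.1463/4.46 = 96.72 %.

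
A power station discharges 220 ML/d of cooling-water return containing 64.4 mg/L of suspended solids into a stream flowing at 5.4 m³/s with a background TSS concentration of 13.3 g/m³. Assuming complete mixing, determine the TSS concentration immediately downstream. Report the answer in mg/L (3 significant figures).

29.7 mg/L

220 ML/d = 2.546 m³/s.
Conservation of mass across the mixing zone: C = (2.546·64.4 + 5.4·13.3) / (2.546 + 5.4) = 235.8/7.946 = 29.67 mg/L.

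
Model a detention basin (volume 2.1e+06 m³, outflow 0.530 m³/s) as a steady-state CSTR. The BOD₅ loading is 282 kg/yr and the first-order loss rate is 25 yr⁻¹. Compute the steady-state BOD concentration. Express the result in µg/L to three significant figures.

4.07 µg/L

Outflow Q = 0.530 m³/s × 3.156e+07 s/yr = 1.673e+07 m³/yr.
Steady-state CSTR mass balance: W = Q·C + k·V·C, so C = W/(Q + kV).
Q + kV = 1.673e+07 + 25·2.1e+06 = 6.923e+07 m³/yr.
C = 282/6.923e+07 = 4.074e-06 kg/m³ = 0.004074 mg/L = 4.074 µg/L.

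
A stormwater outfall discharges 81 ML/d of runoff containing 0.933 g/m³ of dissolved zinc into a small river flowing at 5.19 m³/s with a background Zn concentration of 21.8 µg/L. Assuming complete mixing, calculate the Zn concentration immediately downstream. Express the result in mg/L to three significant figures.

81 ML/d = 0.9375 m³/s.
21.8 µg/L = 0.0218 mg/L.
By mass balance at complete mixing, C = (0.9375·0.933 + 5.19·0.0218) / (0.9375 + 5.19) = 0.9878/6.128 = 0.1612 mg/L.

0.161 mg/L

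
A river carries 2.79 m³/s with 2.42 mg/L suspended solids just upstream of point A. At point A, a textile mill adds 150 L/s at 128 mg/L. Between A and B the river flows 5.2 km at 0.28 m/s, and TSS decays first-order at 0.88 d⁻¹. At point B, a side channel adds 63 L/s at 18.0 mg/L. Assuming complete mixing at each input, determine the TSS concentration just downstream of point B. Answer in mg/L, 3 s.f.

7.53 mg/L

150 L/s = 0.15 m³/s.
After input A: C = (2.79·2.42 + 0.15·128) / 2.94 = 8.827 mg/L.
Over the 5.2 km reach to input B (t = 1.857e+04 s = 0.2149 d), decay gives C = 8.827·exp(−0.88·0.2149) = 7.306 mg/L.
63 L/s = 0.063 m³/s.
After input B: C = (2.94·7.306 + 0.063·18) / 3.003 = 7.53 mg/L.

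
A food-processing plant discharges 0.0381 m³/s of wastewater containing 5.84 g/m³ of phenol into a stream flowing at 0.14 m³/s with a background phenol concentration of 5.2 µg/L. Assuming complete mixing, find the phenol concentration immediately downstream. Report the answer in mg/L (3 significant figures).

5.2 µg/L = 0.0052 mg/L.
By mass balance at complete mixing, C = (0.0381·5.84 + 0.14·0.0052) / (0.0381 + 0.14) = 0.2232/0.1781 = 1.253 mg/L.

1.25 mg/L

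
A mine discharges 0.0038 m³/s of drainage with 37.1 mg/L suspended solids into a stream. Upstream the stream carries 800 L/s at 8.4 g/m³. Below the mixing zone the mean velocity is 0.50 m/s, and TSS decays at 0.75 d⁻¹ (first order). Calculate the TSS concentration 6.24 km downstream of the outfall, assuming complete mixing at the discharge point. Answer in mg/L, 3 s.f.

800 L/s = 0.8 m³/s.
After complete mixing, C₀ = (0.0038·37.1 + 0.8·8.4) / 0.8038 = 8.536 mg/L.
Travel time t = 6240 m / 0.50 m/s = 1.248e+04 s = 0.1444 d.
C = 8.536·exp(−0.75·0.1444) = 8.536·0.8973 = 7.659 mg/L.

7.66 mg/L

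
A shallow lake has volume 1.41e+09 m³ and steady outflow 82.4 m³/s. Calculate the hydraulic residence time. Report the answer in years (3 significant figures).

0.542 yr

Q = 82.4 m³/s × 3.156e+07 s/yr = 2.6e+09 m³/yr.
Hydraulic residence time τ = V/Q = 1.41e+09/2.6e+09 = 0.5422 yr.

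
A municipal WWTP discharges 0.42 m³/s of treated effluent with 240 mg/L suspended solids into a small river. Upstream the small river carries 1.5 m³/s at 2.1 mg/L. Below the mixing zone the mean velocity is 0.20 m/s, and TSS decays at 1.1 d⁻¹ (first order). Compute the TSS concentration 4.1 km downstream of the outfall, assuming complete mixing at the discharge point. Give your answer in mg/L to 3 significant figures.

After complete mixing, C₀ = (0.42·240 + 1.5·2.1) / 1.92 = 54.14 mg/L.
Travel time t = 4100 m / 0.20 m/s = 2.05e+04 s = 0.2373 d.
C = 54.14·exp(−1.1·0.2373) = 54.14·0.7703 = 41.7 mg/L.

41.7 mg/L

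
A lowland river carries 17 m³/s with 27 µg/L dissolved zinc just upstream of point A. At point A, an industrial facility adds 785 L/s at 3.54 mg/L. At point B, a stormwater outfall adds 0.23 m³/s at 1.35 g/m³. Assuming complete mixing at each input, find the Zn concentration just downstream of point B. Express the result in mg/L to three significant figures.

0.197 mg/L

27 µg/L = 0.027 mg/L.
785 L/s = 0.785 m³/s.
After input A: C = (17·0.027 + 0.785·3.54) / 17.79 = 0.1821 mg/L.
After input B: C = (17.79·0.1821 + 0.23·1.35) / 18.02 = 0.197 mg/L.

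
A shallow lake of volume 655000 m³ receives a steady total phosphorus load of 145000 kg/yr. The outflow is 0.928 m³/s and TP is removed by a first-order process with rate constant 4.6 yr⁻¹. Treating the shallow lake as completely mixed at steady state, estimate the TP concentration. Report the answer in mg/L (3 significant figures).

4.49 mg/L

Outflow Q = 0.928 m³/s × 3.156e+07 s/yr = 2.929e+07 m³/yr.
Steady-state CSTR mass balance: W = Q·C + k·V·C, so C = W/(Q + kV).
Q + kV = 2.929e+07 + 4.6·655000 = 3.23e+07 m³/yr.
C = 145000/3.23e+07 = 0.004489 kg/m³ = 4.489 mg/L.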